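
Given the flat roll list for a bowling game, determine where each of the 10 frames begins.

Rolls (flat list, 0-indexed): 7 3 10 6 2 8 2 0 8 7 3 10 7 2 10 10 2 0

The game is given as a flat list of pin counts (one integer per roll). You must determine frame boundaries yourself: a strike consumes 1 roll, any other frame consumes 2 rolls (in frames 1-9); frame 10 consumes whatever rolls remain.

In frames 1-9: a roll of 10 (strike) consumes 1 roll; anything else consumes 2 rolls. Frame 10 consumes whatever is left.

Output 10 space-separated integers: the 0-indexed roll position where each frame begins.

Answer: 0 2 3 5 7 9 11 12 14 15

Derivation:
Frame 1 starts at roll index 0: rolls=7,3 (sum=10), consumes 2 rolls
Frame 2 starts at roll index 2: roll=10 (strike), consumes 1 roll
Frame 3 starts at roll index 3: rolls=6,2 (sum=8), consumes 2 rolls
Frame 4 starts at roll index 5: rolls=8,2 (sum=10), consumes 2 rolls
Frame 5 starts at roll index 7: rolls=0,8 (sum=8), consumes 2 rolls
Frame 6 starts at roll index 9: rolls=7,3 (sum=10), consumes 2 rolls
Frame 7 starts at roll index 11: roll=10 (strike), consumes 1 roll
Frame 8 starts at roll index 12: rolls=7,2 (sum=9), consumes 2 rolls
Frame 9 starts at roll index 14: roll=10 (strike), consumes 1 roll
Frame 10 starts at roll index 15: 3 remaining rolls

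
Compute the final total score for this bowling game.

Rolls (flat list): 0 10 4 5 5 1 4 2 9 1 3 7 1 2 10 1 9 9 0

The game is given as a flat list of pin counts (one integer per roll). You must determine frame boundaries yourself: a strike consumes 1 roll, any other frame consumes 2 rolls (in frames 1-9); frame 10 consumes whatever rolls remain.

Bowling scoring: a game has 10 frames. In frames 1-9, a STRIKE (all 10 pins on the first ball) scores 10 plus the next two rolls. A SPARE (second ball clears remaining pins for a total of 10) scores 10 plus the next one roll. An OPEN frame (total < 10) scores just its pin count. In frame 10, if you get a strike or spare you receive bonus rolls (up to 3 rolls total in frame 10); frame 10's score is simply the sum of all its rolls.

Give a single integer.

Answer: 110

Derivation:
Frame 1: SPARE (0+10=10). 10 + next roll (4) = 14. Cumulative: 14
Frame 2: OPEN (4+5=9). Cumulative: 23
Frame 3: OPEN (5+1=6). Cumulative: 29
Frame 4: OPEN (4+2=6). Cumulative: 35
Frame 5: SPARE (9+1=10). 10 + next roll (3) = 13. Cumulative: 48
Frame 6: SPARE (3+7=10). 10 + next roll (1) = 11. Cumulative: 59
Frame 7: OPEN (1+2=3). Cumulative: 62
Frame 8: STRIKE. 10 + next two rolls (1+9) = 20. Cumulative: 82
Frame 9: SPARE (1+9=10). 10 + next roll (9) = 19. Cumulative: 101
Frame 10: OPEN. Sum of all frame-10 rolls (9+0) = 9. Cumulative: 110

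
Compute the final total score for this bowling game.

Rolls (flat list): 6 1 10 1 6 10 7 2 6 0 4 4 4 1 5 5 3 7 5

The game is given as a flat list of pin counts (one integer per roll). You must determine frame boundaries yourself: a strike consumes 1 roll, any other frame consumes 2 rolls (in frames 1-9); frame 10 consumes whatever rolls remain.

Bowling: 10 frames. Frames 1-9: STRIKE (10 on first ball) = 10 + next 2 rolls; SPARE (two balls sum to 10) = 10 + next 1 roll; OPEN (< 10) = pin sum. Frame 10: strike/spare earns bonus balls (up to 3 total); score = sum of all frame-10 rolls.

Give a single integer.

Answer: 106

Derivation:
Frame 1: OPEN (6+1=7). Cumulative: 7
Frame 2: STRIKE. 10 + next two rolls (1+6) = 17. Cumulative: 24
Frame 3: OPEN (1+6=7). Cumulative: 31
Frame 4: STRIKE. 10 + next two rolls (7+2) = 19. Cumulative: 50
Frame 5: OPEN (7+2=9). Cumulative: 59
Frame 6: OPEN (6+0=6). Cumulative: 65
Frame 7: OPEN (4+4=8). Cumulative: 73
Frame 8: OPEN (4+1=5). Cumulative: 78
Frame 9: SPARE (5+5=10). 10 + next roll (3) = 13. Cumulative: 91
Frame 10: SPARE. Sum of all frame-10 rolls (3+7+5) = 15. Cumulative: 106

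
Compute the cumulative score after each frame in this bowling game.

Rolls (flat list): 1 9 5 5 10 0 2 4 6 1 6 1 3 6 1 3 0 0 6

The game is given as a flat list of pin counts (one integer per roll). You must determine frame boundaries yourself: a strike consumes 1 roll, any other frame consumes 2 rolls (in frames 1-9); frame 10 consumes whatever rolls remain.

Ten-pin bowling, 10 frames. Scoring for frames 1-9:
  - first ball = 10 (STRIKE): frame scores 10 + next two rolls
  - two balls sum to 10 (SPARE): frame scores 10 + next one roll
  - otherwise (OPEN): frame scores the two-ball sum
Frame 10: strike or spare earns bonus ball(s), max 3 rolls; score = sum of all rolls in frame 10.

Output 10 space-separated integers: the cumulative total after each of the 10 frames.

Frame 1: SPARE (1+9=10). 10 + next roll (5) = 15. Cumulative: 15
Frame 2: SPARE (5+5=10). 10 + next roll (10) = 20. Cumulative: 35
Frame 3: STRIKE. 10 + next two rolls (0+2) = 12. Cumulative: 47
Frame 4: OPEN (0+2=2). Cumulative: 49
Frame 5: SPARE (4+6=10). 10 + next roll (1) = 11. Cumulative: 60
Frame 6: OPEN (1+6=7). Cumulative: 67
Frame 7: OPEN (1+3=4). Cumulative: 71
Frame 8: OPEN (6+1=7). Cumulative: 78
Frame 9: OPEN (3+0=3). Cumulative: 81
Frame 10: OPEN. Sum of all frame-10 rolls (0+6) = 6. Cumulative: 87

Answer: 15 35 47 49 60 67 71 78 81 87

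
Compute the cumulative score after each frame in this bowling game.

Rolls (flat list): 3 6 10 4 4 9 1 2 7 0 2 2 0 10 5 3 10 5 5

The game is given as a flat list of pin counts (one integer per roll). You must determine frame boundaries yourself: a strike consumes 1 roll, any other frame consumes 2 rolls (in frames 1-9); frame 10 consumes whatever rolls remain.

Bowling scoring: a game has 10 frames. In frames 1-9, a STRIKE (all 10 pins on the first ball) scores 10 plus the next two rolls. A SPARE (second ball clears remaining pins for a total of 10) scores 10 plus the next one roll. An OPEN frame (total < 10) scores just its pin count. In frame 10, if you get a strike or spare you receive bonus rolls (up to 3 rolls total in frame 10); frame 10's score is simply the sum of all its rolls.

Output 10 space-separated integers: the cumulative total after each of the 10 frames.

Frame 1: OPEN (3+6=9). Cumulative: 9
Frame 2: STRIKE. 10 + next two rolls (4+4) = 18. Cumulative: 27
Frame 3: OPEN (4+4=8). Cumulative: 35
Frame 4: SPARE (9+1=10). 10 + next roll (2) = 12. Cumulative: 47
Frame 5: OPEN (2+7=9). Cumulative: 56
Frame 6: OPEN (0+2=2). Cumulative: 58
Frame 7: OPEN (2+0=2). Cumulative: 60
Frame 8: STRIKE. 10 + next two rolls (5+3) = 18. Cumulative: 78
Frame 9: OPEN (5+3=8). Cumulative: 86
Frame 10: STRIKE. Sum of all frame-10 rolls (10+5+5) = 20. Cumulative: 106

Answer: 9 27 35 47 56 58 60 78 86 106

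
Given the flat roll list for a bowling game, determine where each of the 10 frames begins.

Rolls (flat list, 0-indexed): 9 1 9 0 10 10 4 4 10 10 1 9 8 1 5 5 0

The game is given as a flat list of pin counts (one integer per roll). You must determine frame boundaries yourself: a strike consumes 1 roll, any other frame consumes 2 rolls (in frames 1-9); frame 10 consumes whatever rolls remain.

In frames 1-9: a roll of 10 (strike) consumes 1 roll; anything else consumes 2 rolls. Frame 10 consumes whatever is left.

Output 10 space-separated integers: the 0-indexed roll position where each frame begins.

Frame 1 starts at roll index 0: rolls=9,1 (sum=10), consumes 2 rolls
Frame 2 starts at roll index 2: rolls=9,0 (sum=9), consumes 2 rolls
Frame 3 starts at roll index 4: roll=10 (strike), consumes 1 roll
Frame 4 starts at roll index 5: roll=10 (strike), consumes 1 roll
Frame 5 starts at roll index 6: rolls=4,4 (sum=8), consumes 2 rolls
Frame 6 starts at roll index 8: roll=10 (strike), consumes 1 roll
Frame 7 starts at roll index 9: roll=10 (strike), consumes 1 roll
Frame 8 starts at roll index 10: rolls=1,9 (sum=10), consumes 2 rolls
Frame 9 starts at roll index 12: rolls=8,1 (sum=9), consumes 2 rolls
Frame 10 starts at roll index 14: 3 remaining rolls

Answer: 0 2 4 5 6 8 9 10 12 14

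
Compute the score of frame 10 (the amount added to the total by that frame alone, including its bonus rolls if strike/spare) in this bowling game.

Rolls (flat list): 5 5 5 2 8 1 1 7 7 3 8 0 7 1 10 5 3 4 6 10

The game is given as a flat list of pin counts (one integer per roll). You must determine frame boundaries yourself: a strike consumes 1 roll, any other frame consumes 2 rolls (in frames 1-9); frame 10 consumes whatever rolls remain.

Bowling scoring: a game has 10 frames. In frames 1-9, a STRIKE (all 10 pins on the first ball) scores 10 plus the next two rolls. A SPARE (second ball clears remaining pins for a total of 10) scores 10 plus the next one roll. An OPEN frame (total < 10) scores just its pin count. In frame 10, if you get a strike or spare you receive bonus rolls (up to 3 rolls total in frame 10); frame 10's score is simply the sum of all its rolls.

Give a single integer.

Answer: 20

Derivation:
Frame 1: SPARE (5+5=10). 10 + next roll (5) = 15. Cumulative: 15
Frame 2: OPEN (5+2=7). Cumulative: 22
Frame 3: OPEN (8+1=9). Cumulative: 31
Frame 4: OPEN (1+7=8). Cumulative: 39
Frame 5: SPARE (7+3=10). 10 + next roll (8) = 18. Cumulative: 57
Frame 6: OPEN (8+0=8). Cumulative: 65
Frame 7: OPEN (7+1=8). Cumulative: 73
Frame 8: STRIKE. 10 + next two rolls (5+3) = 18. Cumulative: 91
Frame 9: OPEN (5+3=8). Cumulative: 99
Frame 10: SPARE. Sum of all frame-10 rolls (4+6+10) = 20. Cumulative: 119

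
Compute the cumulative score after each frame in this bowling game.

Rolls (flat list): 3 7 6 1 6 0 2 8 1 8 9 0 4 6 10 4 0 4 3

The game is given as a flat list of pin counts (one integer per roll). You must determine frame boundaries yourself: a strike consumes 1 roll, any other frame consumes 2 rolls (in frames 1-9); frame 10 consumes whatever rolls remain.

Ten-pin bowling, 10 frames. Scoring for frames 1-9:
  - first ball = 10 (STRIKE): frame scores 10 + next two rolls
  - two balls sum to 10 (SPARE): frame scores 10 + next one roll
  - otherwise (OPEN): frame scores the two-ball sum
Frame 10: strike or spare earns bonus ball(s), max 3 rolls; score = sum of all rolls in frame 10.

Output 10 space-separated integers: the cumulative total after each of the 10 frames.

Frame 1: SPARE (3+7=10). 10 + next roll (6) = 16. Cumulative: 16
Frame 2: OPEN (6+1=7). Cumulative: 23
Frame 3: OPEN (6+0=6). Cumulative: 29
Frame 4: SPARE (2+8=10). 10 + next roll (1) = 11. Cumulative: 40
Frame 5: OPEN (1+8=9). Cumulative: 49
Frame 6: OPEN (9+0=9). Cumulative: 58
Frame 7: SPARE (4+6=10). 10 + next roll (10) = 20. Cumulative: 78
Frame 8: STRIKE. 10 + next two rolls (4+0) = 14. Cumulative: 92
Frame 9: OPEN (4+0=4). Cumulative: 96
Frame 10: OPEN. Sum of all frame-10 rolls (4+3) = 7. Cumulative: 103

Answer: 16 23 29 40 49 58 78 92 96 103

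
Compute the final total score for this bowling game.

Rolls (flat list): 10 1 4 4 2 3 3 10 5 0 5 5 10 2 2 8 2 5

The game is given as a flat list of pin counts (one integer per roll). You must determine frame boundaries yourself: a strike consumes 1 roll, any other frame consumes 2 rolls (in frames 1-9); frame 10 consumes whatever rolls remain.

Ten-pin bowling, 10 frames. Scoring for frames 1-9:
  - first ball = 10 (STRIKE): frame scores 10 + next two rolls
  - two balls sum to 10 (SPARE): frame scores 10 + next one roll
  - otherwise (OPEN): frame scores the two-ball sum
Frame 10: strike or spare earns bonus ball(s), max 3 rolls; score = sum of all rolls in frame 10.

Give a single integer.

Answer: 105

Derivation:
Frame 1: STRIKE. 10 + next two rolls (1+4) = 15. Cumulative: 15
Frame 2: OPEN (1+4=5). Cumulative: 20
Frame 3: OPEN (4+2=6). Cumulative: 26
Frame 4: OPEN (3+3=6). Cumulative: 32
Frame 5: STRIKE. 10 + next two rolls (5+0) = 15. Cumulative: 47
Frame 6: OPEN (5+0=5). Cumulative: 52
Frame 7: SPARE (5+5=10). 10 + next roll (10) = 20. Cumulative: 72
Frame 8: STRIKE. 10 + next two rolls (2+2) = 14. Cumulative: 86
Frame 9: OPEN (2+2=4). Cumulative: 90
Frame 10: SPARE. Sum of all frame-10 rolls (8+2+5) = 15. Cumulative: 105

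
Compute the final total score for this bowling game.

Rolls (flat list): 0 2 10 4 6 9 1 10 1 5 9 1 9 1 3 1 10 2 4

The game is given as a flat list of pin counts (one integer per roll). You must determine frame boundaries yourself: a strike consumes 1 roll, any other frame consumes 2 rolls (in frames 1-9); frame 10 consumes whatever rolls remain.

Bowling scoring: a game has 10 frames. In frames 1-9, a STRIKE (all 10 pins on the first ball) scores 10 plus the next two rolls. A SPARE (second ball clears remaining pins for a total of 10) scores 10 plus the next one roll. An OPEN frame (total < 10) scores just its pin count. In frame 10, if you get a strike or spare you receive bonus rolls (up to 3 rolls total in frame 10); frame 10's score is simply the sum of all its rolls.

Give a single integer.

Frame 1: OPEN (0+2=2). Cumulative: 2
Frame 2: STRIKE. 10 + next two rolls (4+6) = 20. Cumulative: 22
Frame 3: SPARE (4+6=10). 10 + next roll (9) = 19. Cumulative: 41
Frame 4: SPARE (9+1=10). 10 + next roll (10) = 20. Cumulative: 61
Frame 5: STRIKE. 10 + next two rolls (1+5) = 16. Cumulative: 77
Frame 6: OPEN (1+5=6). Cumulative: 83
Frame 7: SPARE (9+1=10). 10 + next roll (9) = 19. Cumulative: 102
Frame 8: SPARE (9+1=10). 10 + next roll (3) = 13. Cumulative: 115
Frame 9: OPEN (3+1=4). Cumulative: 119
Frame 10: STRIKE. Sum of all frame-10 rolls (10+2+4) = 16. Cumulative: 135

Answer: 135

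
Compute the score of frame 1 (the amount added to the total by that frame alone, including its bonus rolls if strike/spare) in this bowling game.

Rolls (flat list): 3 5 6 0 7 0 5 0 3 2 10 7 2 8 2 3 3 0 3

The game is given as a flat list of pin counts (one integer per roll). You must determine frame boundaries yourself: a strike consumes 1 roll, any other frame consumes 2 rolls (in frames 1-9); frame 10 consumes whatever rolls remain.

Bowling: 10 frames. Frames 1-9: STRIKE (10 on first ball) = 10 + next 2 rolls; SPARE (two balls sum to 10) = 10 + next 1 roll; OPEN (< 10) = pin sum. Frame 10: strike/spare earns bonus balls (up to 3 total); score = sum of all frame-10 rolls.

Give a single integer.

Frame 1: OPEN (3+5=8). Cumulative: 8
Frame 2: OPEN (6+0=6). Cumulative: 14
Frame 3: OPEN (7+0=7). Cumulative: 21

Answer: 8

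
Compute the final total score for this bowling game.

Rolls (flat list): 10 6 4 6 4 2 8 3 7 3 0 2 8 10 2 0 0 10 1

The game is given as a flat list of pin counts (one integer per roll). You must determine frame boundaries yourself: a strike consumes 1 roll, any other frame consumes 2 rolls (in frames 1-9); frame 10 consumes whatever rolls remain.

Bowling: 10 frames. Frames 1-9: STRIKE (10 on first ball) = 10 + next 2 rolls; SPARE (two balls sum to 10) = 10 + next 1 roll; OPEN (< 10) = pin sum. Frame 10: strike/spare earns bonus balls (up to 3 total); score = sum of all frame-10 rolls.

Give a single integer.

Frame 1: STRIKE. 10 + next two rolls (6+4) = 20. Cumulative: 20
Frame 2: SPARE (6+4=10). 10 + next roll (6) = 16. Cumulative: 36
Frame 3: SPARE (6+4=10). 10 + next roll (2) = 12. Cumulative: 48
Frame 4: SPARE (2+8=10). 10 + next roll (3) = 13. Cumulative: 61
Frame 5: SPARE (3+7=10). 10 + next roll (3) = 13. Cumulative: 74
Frame 6: OPEN (3+0=3). Cumulative: 77
Frame 7: SPARE (2+8=10). 10 + next roll (10) = 20. Cumulative: 97
Frame 8: STRIKE. 10 + next two rolls (2+0) = 12. Cumulative: 109
Frame 9: OPEN (2+0=2). Cumulative: 111
Frame 10: SPARE. Sum of all frame-10 rolls (0+10+1) = 11. Cumulative: 122

Answer: 122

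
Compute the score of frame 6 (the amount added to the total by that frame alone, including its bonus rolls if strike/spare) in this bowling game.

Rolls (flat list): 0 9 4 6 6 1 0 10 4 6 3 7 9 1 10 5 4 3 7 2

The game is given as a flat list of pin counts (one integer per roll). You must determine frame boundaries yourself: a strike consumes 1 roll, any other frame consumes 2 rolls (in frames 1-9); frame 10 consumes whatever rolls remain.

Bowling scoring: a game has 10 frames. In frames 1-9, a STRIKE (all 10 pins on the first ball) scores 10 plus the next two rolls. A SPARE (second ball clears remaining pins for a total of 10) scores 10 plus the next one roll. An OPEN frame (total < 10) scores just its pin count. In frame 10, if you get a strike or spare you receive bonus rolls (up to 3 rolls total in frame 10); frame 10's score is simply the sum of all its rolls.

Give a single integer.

Answer: 19

Derivation:
Frame 1: OPEN (0+9=9). Cumulative: 9
Frame 2: SPARE (4+6=10). 10 + next roll (6) = 16. Cumulative: 25
Frame 3: OPEN (6+1=7). Cumulative: 32
Frame 4: SPARE (0+10=10). 10 + next roll (4) = 14. Cumulative: 46
Frame 5: SPARE (4+6=10). 10 + next roll (3) = 13. Cumulative: 59
Frame 6: SPARE (3+7=10). 10 + next roll (9) = 19. Cumulative: 78
Frame 7: SPARE (9+1=10). 10 + next roll (10) = 20. Cumulative: 98
Frame 8: STRIKE. 10 + next two rolls (5+4) = 19. Cumulative: 117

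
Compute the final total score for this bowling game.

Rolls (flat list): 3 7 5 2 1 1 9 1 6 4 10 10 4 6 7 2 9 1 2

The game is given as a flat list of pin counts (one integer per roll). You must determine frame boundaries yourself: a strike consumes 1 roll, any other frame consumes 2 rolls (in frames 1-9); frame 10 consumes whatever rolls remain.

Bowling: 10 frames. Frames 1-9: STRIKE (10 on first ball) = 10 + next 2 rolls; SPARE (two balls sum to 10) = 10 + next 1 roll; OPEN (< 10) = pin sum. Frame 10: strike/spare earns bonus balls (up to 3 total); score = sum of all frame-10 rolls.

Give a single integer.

Answer: 142

Derivation:
Frame 1: SPARE (3+7=10). 10 + next roll (5) = 15. Cumulative: 15
Frame 2: OPEN (5+2=7). Cumulative: 22
Frame 3: OPEN (1+1=2). Cumulative: 24
Frame 4: SPARE (9+1=10). 10 + next roll (6) = 16. Cumulative: 40
Frame 5: SPARE (6+4=10). 10 + next roll (10) = 20. Cumulative: 60
Frame 6: STRIKE. 10 + next two rolls (10+4) = 24. Cumulative: 84
Frame 7: STRIKE. 10 + next two rolls (4+6) = 20. Cumulative: 104
Frame 8: SPARE (4+6=10). 10 + next roll (7) = 17. Cumulative: 121
Frame 9: OPEN (7+2=9). Cumulative: 130
Frame 10: SPARE. Sum of all frame-10 rolls (9+1+2) = 12. Cumulative: 142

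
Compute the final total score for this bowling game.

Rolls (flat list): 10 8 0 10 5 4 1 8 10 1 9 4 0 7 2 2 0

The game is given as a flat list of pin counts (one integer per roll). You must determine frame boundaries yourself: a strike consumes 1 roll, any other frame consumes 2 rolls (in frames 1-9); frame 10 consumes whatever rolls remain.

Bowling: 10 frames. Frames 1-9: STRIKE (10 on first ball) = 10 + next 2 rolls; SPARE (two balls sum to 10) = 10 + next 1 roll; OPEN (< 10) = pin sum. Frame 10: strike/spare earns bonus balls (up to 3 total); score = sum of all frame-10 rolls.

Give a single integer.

Frame 1: STRIKE. 10 + next two rolls (8+0) = 18. Cumulative: 18
Frame 2: OPEN (8+0=8). Cumulative: 26
Frame 3: STRIKE. 10 + next two rolls (5+4) = 19. Cumulative: 45
Frame 4: OPEN (5+4=9). Cumulative: 54
Frame 5: OPEN (1+8=9). Cumulative: 63
Frame 6: STRIKE. 10 + next two rolls (1+9) = 20. Cumulative: 83
Frame 7: SPARE (1+9=10). 10 + next roll (4) = 14. Cumulative: 97
Frame 8: OPEN (4+0=4). Cumulative: 101
Frame 9: OPEN (7+2=9). Cumulative: 110
Frame 10: OPEN. Sum of all frame-10 rolls (2+0) = 2. Cumulative: 112

Answer: 112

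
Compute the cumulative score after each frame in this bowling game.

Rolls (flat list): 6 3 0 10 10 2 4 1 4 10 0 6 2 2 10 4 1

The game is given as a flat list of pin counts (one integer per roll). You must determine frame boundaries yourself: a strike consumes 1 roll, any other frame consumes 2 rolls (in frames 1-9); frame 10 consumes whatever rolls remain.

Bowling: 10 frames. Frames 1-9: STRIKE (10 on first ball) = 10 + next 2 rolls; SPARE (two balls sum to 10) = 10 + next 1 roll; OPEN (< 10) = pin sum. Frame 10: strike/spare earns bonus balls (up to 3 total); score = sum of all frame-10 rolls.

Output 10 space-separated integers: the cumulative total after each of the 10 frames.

Frame 1: OPEN (6+3=9). Cumulative: 9
Frame 2: SPARE (0+10=10). 10 + next roll (10) = 20. Cumulative: 29
Frame 3: STRIKE. 10 + next two rolls (2+4) = 16. Cumulative: 45
Frame 4: OPEN (2+4=6). Cumulative: 51
Frame 5: OPEN (1+4=5). Cumulative: 56
Frame 6: STRIKE. 10 + next two rolls (0+6) = 16. Cumulative: 72
Frame 7: OPEN (0+6=6). Cumulative: 78
Frame 8: OPEN (2+2=4). Cumulative: 82
Frame 9: STRIKE. 10 + next two rolls (4+1) = 15. Cumulative: 97
Frame 10: OPEN. Sum of all frame-10 rolls (4+1) = 5. Cumulative: 102

Answer: 9 29 45 51 56 72 78 82 97 102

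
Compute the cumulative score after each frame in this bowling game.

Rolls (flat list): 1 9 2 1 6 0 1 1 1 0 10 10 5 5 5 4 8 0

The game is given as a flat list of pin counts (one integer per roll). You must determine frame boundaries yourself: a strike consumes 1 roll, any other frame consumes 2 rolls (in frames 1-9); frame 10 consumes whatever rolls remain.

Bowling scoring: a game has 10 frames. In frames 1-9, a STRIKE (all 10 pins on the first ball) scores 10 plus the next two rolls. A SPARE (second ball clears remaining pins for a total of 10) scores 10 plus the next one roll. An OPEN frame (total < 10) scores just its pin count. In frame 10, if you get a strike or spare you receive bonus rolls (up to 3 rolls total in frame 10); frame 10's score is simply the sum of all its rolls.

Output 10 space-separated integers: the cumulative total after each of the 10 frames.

Answer: 12 15 21 23 24 49 69 84 93 101

Derivation:
Frame 1: SPARE (1+9=10). 10 + next roll (2) = 12. Cumulative: 12
Frame 2: OPEN (2+1=3). Cumulative: 15
Frame 3: OPEN (6+0=6). Cumulative: 21
Frame 4: OPEN (1+1=2). Cumulative: 23
Frame 5: OPEN (1+0=1). Cumulative: 24
Frame 6: STRIKE. 10 + next two rolls (10+5) = 25. Cumulative: 49
Frame 7: STRIKE. 10 + next two rolls (5+5) = 20. Cumulative: 69
Frame 8: SPARE (5+5=10). 10 + next roll (5) = 15. Cumulative: 84
Frame 9: OPEN (5+4=9). Cumulative: 93
Frame 10: OPEN. Sum of all frame-10 rolls (8+0) = 8. Cumulative: 101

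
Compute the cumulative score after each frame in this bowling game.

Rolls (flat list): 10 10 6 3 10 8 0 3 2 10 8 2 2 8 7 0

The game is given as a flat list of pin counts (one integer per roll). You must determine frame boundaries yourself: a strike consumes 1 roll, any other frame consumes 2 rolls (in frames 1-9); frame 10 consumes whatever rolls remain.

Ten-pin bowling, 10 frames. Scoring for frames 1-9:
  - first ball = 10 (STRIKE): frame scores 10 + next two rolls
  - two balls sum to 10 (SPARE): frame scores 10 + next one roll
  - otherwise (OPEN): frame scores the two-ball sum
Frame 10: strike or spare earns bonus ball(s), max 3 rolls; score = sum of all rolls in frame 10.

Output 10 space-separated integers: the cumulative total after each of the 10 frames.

Frame 1: STRIKE. 10 + next two rolls (10+6) = 26. Cumulative: 26
Frame 2: STRIKE. 10 + next two rolls (6+3) = 19. Cumulative: 45
Frame 3: OPEN (6+3=9). Cumulative: 54
Frame 4: STRIKE. 10 + next two rolls (8+0) = 18. Cumulative: 72
Frame 5: OPEN (8+0=8). Cumulative: 80
Frame 6: OPEN (3+2=5). Cumulative: 85
Frame 7: STRIKE. 10 + next two rolls (8+2) = 20. Cumulative: 105
Frame 8: SPARE (8+2=10). 10 + next roll (2) = 12. Cumulative: 117
Frame 9: SPARE (2+8=10). 10 + next roll (7) = 17. Cumulative: 134
Frame 10: OPEN. Sum of all frame-10 rolls (7+0) = 7. Cumulative: 141

Answer: 26 45 54 72 80 85 105 117 134 141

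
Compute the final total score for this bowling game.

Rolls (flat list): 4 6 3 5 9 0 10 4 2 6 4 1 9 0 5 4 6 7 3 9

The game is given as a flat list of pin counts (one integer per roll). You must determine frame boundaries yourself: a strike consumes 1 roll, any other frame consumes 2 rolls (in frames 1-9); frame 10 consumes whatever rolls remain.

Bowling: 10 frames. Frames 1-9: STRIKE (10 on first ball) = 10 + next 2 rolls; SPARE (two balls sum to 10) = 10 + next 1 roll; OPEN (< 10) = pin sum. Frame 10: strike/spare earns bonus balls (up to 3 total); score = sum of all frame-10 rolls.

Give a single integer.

Answer: 114

Derivation:
Frame 1: SPARE (4+6=10). 10 + next roll (3) = 13. Cumulative: 13
Frame 2: OPEN (3+5=8). Cumulative: 21
Frame 3: OPEN (9+0=9). Cumulative: 30
Frame 4: STRIKE. 10 + next two rolls (4+2) = 16. Cumulative: 46
Frame 5: OPEN (4+2=6). Cumulative: 52
Frame 6: SPARE (6+4=10). 10 + next roll (1) = 11. Cumulative: 63
Frame 7: SPARE (1+9=10). 10 + next roll (0) = 10. Cumulative: 73
Frame 8: OPEN (0+5=5). Cumulative: 78
Frame 9: SPARE (4+6=10). 10 + next roll (7) = 17. Cumulative: 95
Frame 10: SPARE. Sum of all frame-10 rolls (7+3+9) = 19. Cumulative: 114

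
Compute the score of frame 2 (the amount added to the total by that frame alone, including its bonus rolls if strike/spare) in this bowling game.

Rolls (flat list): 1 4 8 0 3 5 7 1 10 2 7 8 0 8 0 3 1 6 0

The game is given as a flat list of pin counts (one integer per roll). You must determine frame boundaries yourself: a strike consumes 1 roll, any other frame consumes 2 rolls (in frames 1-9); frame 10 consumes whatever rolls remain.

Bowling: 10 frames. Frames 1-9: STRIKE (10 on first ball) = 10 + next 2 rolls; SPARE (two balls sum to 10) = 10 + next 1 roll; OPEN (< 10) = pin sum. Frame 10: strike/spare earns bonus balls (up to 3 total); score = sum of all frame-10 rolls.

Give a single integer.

Frame 1: OPEN (1+4=5). Cumulative: 5
Frame 2: OPEN (8+0=8). Cumulative: 13
Frame 3: OPEN (3+5=8). Cumulative: 21
Frame 4: OPEN (7+1=8). Cumulative: 29

Answer: 8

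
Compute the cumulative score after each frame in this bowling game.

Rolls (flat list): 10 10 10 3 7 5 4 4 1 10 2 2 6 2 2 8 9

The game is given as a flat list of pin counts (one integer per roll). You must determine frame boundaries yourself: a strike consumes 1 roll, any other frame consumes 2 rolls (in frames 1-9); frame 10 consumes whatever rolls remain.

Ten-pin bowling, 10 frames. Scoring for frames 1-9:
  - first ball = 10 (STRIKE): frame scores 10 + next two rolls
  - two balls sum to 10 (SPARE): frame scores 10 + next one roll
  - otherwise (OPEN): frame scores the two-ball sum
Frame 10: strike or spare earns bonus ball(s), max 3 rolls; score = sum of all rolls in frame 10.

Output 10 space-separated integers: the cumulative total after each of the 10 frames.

Frame 1: STRIKE. 10 + next two rolls (10+10) = 30. Cumulative: 30
Frame 2: STRIKE. 10 + next two rolls (10+3) = 23. Cumulative: 53
Frame 3: STRIKE. 10 + next two rolls (3+7) = 20. Cumulative: 73
Frame 4: SPARE (3+7=10). 10 + next roll (5) = 15. Cumulative: 88
Frame 5: OPEN (5+4=9). Cumulative: 97
Frame 6: OPEN (4+1=5). Cumulative: 102
Frame 7: STRIKE. 10 + next two rolls (2+2) = 14. Cumulative: 116
Frame 8: OPEN (2+2=4). Cumulative: 120
Frame 9: OPEN (6+2=8). Cumulative: 128
Frame 10: SPARE. Sum of all frame-10 rolls (2+8+9) = 19. Cumulative: 147

Answer: 30 53 73 88 97 102 116 120 128 147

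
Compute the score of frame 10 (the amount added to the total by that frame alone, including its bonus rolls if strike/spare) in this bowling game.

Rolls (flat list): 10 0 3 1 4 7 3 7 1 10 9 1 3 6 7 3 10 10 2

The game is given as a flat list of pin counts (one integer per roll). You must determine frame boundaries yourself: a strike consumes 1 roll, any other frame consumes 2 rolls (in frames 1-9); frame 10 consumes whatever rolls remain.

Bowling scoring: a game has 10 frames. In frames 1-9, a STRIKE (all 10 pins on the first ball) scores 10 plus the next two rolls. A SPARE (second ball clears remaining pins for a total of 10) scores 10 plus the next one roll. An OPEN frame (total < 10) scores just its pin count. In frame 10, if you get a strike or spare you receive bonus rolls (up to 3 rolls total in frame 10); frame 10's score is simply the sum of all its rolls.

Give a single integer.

Answer: 22

Derivation:
Frame 1: STRIKE. 10 + next two rolls (0+3) = 13. Cumulative: 13
Frame 2: OPEN (0+3=3). Cumulative: 16
Frame 3: OPEN (1+4=5). Cumulative: 21
Frame 4: SPARE (7+3=10). 10 + next roll (7) = 17. Cumulative: 38
Frame 5: OPEN (7+1=8). Cumulative: 46
Frame 6: STRIKE. 10 + next two rolls (9+1) = 20. Cumulative: 66
Frame 7: SPARE (9+1=10). 10 + next roll (3) = 13. Cumulative: 79
Frame 8: OPEN (3+6=9). Cumulative: 88
Frame 9: SPARE (7+3=10). 10 + next roll (10) = 20. Cumulative: 108
Frame 10: STRIKE. Sum of all frame-10 rolls (10+10+2) = 22. Cumulative: 130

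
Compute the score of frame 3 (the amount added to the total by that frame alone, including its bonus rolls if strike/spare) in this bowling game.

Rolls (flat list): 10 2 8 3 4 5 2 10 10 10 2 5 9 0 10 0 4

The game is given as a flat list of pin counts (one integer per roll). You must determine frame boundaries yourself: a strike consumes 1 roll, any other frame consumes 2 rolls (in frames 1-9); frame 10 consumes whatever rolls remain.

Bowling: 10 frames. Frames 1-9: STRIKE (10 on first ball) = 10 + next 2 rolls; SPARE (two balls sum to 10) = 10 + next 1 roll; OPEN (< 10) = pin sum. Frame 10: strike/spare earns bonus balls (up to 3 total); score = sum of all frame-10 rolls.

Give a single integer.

Frame 1: STRIKE. 10 + next two rolls (2+8) = 20. Cumulative: 20
Frame 2: SPARE (2+8=10). 10 + next roll (3) = 13. Cumulative: 33
Frame 3: OPEN (3+4=7). Cumulative: 40
Frame 4: OPEN (5+2=7). Cumulative: 47
Frame 5: STRIKE. 10 + next two rolls (10+10) = 30. Cumulative: 77

Answer: 7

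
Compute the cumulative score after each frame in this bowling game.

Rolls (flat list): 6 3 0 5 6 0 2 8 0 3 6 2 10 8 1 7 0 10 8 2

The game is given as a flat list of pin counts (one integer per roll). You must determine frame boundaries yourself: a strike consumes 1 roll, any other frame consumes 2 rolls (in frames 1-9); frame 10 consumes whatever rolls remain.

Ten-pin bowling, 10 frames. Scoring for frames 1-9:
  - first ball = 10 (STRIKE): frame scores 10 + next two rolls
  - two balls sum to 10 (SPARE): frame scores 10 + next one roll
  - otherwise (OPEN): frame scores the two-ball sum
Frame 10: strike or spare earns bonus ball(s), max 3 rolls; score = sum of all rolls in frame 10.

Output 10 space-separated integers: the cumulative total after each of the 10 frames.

Frame 1: OPEN (6+3=9). Cumulative: 9
Frame 2: OPEN (0+5=5). Cumulative: 14
Frame 3: OPEN (6+0=6). Cumulative: 20
Frame 4: SPARE (2+8=10). 10 + next roll (0) = 10. Cumulative: 30
Frame 5: OPEN (0+3=3). Cumulative: 33
Frame 6: OPEN (6+2=8). Cumulative: 41
Frame 7: STRIKE. 10 + next two rolls (8+1) = 19. Cumulative: 60
Frame 8: OPEN (8+1=9). Cumulative: 69
Frame 9: OPEN (7+0=7). Cumulative: 76
Frame 10: STRIKE. Sum of all frame-10 rolls (10+8+2) = 20. Cumulative: 96

Answer: 9 14 20 30 33 41 60 69 76 96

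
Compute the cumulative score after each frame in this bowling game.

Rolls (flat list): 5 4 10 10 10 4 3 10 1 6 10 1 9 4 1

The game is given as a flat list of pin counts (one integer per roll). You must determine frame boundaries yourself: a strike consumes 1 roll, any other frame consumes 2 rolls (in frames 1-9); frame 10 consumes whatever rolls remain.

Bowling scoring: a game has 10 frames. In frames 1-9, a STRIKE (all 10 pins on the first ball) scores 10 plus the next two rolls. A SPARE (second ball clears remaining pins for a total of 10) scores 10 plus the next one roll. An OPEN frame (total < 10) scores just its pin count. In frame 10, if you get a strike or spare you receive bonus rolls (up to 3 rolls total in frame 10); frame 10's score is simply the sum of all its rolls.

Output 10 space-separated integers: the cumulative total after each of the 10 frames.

Answer: 9 39 63 80 87 104 111 131 145 150

Derivation:
Frame 1: OPEN (5+4=9). Cumulative: 9
Frame 2: STRIKE. 10 + next two rolls (10+10) = 30. Cumulative: 39
Frame 3: STRIKE. 10 + next two rolls (10+4) = 24. Cumulative: 63
Frame 4: STRIKE. 10 + next two rolls (4+3) = 17. Cumulative: 80
Frame 5: OPEN (4+3=7). Cumulative: 87
Frame 6: STRIKE. 10 + next two rolls (1+6) = 17. Cumulative: 104
Frame 7: OPEN (1+6=7). Cumulative: 111
Frame 8: STRIKE. 10 + next two rolls (1+9) = 20. Cumulative: 131
Frame 9: SPARE (1+9=10). 10 + next roll (4) = 14. Cumulative: 145
Frame 10: OPEN. Sum of all frame-10 rolls (4+1) = 5. Cumulative: 150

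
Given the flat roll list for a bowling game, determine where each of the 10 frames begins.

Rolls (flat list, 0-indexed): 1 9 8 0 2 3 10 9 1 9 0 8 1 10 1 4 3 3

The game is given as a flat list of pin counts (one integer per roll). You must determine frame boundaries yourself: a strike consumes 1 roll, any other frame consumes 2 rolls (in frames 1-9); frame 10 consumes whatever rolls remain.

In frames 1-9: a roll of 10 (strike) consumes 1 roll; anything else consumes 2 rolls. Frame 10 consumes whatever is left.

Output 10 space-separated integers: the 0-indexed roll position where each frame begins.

Frame 1 starts at roll index 0: rolls=1,9 (sum=10), consumes 2 rolls
Frame 2 starts at roll index 2: rolls=8,0 (sum=8), consumes 2 rolls
Frame 3 starts at roll index 4: rolls=2,3 (sum=5), consumes 2 rolls
Frame 4 starts at roll index 6: roll=10 (strike), consumes 1 roll
Frame 5 starts at roll index 7: rolls=9,1 (sum=10), consumes 2 rolls
Frame 6 starts at roll index 9: rolls=9,0 (sum=9), consumes 2 rolls
Frame 7 starts at roll index 11: rolls=8,1 (sum=9), consumes 2 rolls
Frame 8 starts at roll index 13: roll=10 (strike), consumes 1 roll
Frame 9 starts at roll index 14: rolls=1,4 (sum=5), consumes 2 rolls
Frame 10 starts at roll index 16: 2 remaining rolls

Answer: 0 2 4 6 7 9 11 13 14 16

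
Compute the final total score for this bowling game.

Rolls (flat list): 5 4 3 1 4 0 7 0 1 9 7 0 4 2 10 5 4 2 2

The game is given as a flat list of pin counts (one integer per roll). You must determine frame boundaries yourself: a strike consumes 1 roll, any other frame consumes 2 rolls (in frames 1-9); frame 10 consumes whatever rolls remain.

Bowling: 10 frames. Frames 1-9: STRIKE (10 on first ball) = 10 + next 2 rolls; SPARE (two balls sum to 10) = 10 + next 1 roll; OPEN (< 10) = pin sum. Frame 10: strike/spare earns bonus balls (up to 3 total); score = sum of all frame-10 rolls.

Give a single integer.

Answer: 86

Derivation:
Frame 1: OPEN (5+4=9). Cumulative: 9
Frame 2: OPEN (3+1=4). Cumulative: 13
Frame 3: OPEN (4+0=4). Cumulative: 17
Frame 4: OPEN (7+0=7). Cumulative: 24
Frame 5: SPARE (1+9=10). 10 + next roll (7) = 17. Cumulative: 41
Frame 6: OPEN (7+0=7). Cumulative: 48
Frame 7: OPEN (4+2=6). Cumulative: 54
Frame 8: STRIKE. 10 + next two rolls (5+4) = 19. Cumulative: 73
Frame 9: OPEN (5+4=9). Cumulative: 82
Frame 10: OPEN. Sum of all frame-10 rolls (2+2) = 4. Cumulative: 86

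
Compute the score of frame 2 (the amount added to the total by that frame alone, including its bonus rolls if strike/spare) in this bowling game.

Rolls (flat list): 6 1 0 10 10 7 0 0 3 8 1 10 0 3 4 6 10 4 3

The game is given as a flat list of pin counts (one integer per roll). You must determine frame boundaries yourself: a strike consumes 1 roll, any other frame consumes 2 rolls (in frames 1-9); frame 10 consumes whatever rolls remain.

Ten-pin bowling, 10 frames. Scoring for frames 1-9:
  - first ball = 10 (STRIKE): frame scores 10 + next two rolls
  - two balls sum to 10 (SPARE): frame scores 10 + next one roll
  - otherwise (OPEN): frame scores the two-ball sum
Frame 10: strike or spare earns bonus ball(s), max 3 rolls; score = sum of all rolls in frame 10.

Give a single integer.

Frame 1: OPEN (6+1=7). Cumulative: 7
Frame 2: SPARE (0+10=10). 10 + next roll (10) = 20. Cumulative: 27
Frame 3: STRIKE. 10 + next two rolls (7+0) = 17. Cumulative: 44
Frame 4: OPEN (7+0=7). Cumulative: 51

Answer: 20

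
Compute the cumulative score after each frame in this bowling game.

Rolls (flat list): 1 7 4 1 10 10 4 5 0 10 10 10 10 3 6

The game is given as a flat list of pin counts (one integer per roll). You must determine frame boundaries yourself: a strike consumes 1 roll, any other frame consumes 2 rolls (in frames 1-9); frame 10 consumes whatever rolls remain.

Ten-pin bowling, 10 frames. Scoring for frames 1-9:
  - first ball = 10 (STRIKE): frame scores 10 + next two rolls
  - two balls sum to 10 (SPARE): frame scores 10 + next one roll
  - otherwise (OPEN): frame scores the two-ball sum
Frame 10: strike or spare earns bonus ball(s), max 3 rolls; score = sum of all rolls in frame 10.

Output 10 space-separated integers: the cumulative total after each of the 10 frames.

Frame 1: OPEN (1+7=8). Cumulative: 8
Frame 2: OPEN (4+1=5). Cumulative: 13
Frame 3: STRIKE. 10 + next two rolls (10+4) = 24. Cumulative: 37
Frame 4: STRIKE. 10 + next two rolls (4+5) = 19. Cumulative: 56
Frame 5: OPEN (4+5=9). Cumulative: 65
Frame 6: SPARE (0+10=10). 10 + next roll (10) = 20. Cumulative: 85
Frame 7: STRIKE. 10 + next two rolls (10+10) = 30. Cumulative: 115
Frame 8: STRIKE. 10 + next two rolls (10+3) = 23. Cumulative: 138
Frame 9: STRIKE. 10 + next two rolls (3+6) = 19. Cumulative: 157
Frame 10: OPEN. Sum of all frame-10 rolls (3+6) = 9. Cumulative: 166

Answer: 8 13 37 56 65 85 115 138 157 166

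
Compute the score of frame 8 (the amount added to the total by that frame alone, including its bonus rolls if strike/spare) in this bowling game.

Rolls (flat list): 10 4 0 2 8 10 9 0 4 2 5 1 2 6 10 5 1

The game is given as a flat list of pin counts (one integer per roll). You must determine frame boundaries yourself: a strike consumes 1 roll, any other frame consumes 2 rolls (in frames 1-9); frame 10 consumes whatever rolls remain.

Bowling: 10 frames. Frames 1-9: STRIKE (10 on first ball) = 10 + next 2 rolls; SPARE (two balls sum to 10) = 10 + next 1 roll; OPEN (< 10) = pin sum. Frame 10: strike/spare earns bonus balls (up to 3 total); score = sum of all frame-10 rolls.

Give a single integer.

Answer: 8

Derivation:
Frame 1: STRIKE. 10 + next two rolls (4+0) = 14. Cumulative: 14
Frame 2: OPEN (4+0=4). Cumulative: 18
Frame 3: SPARE (2+8=10). 10 + next roll (10) = 20. Cumulative: 38
Frame 4: STRIKE. 10 + next two rolls (9+0) = 19. Cumulative: 57
Frame 5: OPEN (9+0=9). Cumulative: 66
Frame 6: OPEN (4+2=6). Cumulative: 72
Frame 7: OPEN (5+1=6). Cumulative: 78
Frame 8: OPEN (2+6=8). Cumulative: 86
Frame 9: STRIKE. 10 + next two rolls (5+1) = 16. Cumulative: 102
Frame 10: OPEN. Sum of all frame-10 rolls (5+1) = 6. Cumulative: 108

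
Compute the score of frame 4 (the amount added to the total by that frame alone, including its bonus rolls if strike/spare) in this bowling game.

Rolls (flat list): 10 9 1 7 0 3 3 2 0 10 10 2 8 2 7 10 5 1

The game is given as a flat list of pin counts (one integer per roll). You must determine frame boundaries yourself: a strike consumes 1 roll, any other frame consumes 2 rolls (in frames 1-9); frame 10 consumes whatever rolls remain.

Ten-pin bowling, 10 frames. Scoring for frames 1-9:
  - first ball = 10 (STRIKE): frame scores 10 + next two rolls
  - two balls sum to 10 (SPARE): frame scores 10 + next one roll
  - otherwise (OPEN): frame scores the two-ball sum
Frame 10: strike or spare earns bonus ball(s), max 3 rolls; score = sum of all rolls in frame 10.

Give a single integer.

Frame 1: STRIKE. 10 + next two rolls (9+1) = 20. Cumulative: 20
Frame 2: SPARE (9+1=10). 10 + next roll (7) = 17. Cumulative: 37
Frame 3: OPEN (7+0=7). Cumulative: 44
Frame 4: OPEN (3+3=6). Cumulative: 50
Frame 5: OPEN (2+0=2). Cumulative: 52
Frame 6: STRIKE. 10 + next two rolls (10+2) = 22. Cumulative: 74

Answer: 6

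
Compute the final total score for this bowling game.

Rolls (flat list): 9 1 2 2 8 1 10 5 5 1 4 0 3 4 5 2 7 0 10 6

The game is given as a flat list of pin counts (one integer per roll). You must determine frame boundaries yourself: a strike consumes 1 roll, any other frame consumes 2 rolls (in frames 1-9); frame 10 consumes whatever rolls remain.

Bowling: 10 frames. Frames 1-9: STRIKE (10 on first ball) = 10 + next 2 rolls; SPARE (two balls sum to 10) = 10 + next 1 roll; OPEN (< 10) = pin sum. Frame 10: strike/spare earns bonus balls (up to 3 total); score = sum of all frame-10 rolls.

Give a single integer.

Frame 1: SPARE (9+1=10). 10 + next roll (2) = 12. Cumulative: 12
Frame 2: OPEN (2+2=4). Cumulative: 16
Frame 3: OPEN (8+1=9). Cumulative: 25
Frame 4: STRIKE. 10 + next two rolls (5+5) = 20. Cumulative: 45
Frame 5: SPARE (5+5=10). 10 + next roll (1) = 11. Cumulative: 56
Frame 6: OPEN (1+4=5). Cumulative: 61
Frame 7: OPEN (0+3=3). Cumulative: 64
Frame 8: OPEN (4+5=9). Cumulative: 73
Frame 9: OPEN (2+7=9). Cumulative: 82
Frame 10: SPARE. Sum of all frame-10 rolls (0+10+6) = 16. Cumulative: 98

Answer: 98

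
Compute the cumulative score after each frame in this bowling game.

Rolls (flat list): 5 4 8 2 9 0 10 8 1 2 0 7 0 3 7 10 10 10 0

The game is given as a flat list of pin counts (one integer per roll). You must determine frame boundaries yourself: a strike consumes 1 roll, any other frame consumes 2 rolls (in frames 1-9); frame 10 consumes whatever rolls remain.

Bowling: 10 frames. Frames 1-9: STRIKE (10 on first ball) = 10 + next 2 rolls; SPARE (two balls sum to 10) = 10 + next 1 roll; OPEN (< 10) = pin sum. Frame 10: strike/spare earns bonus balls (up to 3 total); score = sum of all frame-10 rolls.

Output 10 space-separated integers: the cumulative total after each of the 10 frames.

Answer: 9 28 37 56 65 67 74 94 124 144

Derivation:
Frame 1: OPEN (5+4=9). Cumulative: 9
Frame 2: SPARE (8+2=10). 10 + next roll (9) = 19. Cumulative: 28
Frame 3: OPEN (9+0=9). Cumulative: 37
Frame 4: STRIKE. 10 + next two rolls (8+1) = 19. Cumulative: 56
Frame 5: OPEN (8+1=9). Cumulative: 65
Frame 6: OPEN (2+0=2). Cumulative: 67
Frame 7: OPEN (7+0=7). Cumulative: 74
Frame 8: SPARE (3+7=10). 10 + next roll (10) = 20. Cumulative: 94
Frame 9: STRIKE. 10 + next two rolls (10+10) = 30. Cumulative: 124
Frame 10: STRIKE. Sum of all frame-10 rolls (10+10+0) = 20. Cumulative: 144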